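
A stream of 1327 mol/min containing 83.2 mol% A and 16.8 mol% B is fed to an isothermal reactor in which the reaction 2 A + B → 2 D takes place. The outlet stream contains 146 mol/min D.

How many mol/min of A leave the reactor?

For D: n = n₀ + 2ξ → 146 = 0 + 2ξ, giving ξ = 73 mol/min.
Outlet amounts (n = n₀ + ν ξ):
  A: 1104 − 2(73) = 958.1
  B: 222.9 − 1(73) = 149.9
  D: 0 + 2(73) = 146

958 mol/min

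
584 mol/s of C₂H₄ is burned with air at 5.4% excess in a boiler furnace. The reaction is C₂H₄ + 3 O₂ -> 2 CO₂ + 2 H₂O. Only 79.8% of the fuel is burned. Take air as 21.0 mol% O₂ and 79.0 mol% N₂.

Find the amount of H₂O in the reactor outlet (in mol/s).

932 mol/s

Stoichiometric O₂ = 3 × 584 = 1752 mol/s; O₂ fed = 1752 × 1.054 = 1847 mol/s.
N₂ fed = 1847 × 79/21 = 6947 mol/s.
Fuel reacted = 0.798 × 584 → ξ = 466 mol/s.
Outlet (n = n₀ + ν ξ):
  C₂H₄: 584 − 1(466) = 118
  O₂: 1847 − 3(466) = 448.5
  N₂: 6947 (inert)
  CO₂: 0 + 2(466) = 932.1
  H₂O: 0 + 2(466) = 932.1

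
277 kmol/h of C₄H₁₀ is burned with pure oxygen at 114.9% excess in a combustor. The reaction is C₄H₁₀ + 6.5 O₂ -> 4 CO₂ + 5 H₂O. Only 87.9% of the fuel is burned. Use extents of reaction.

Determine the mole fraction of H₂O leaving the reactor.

0.27

Stoichiometric O₂ = 6.5 × 277 = 1800 kmol/h; O₂ fed = 1800 × 2.149 = 3869 kmol/h.
Fuel reacted = 0.879 × 277 → ξ = 243.5 kmol/h.
Outlet (n = n₀ + ν ξ):
  C₄H₁₀: 277 − 1(243.5) = 33.52
  O₂: 3869 − 6.5(243.5) = 2287
  CO₂: 0 + 4(243.5) = 973.9
  H₂O: 0 + 5(243.5) = 1217
Total out = 4511 kmol/h; y_H₂O = 1217 / 4511 = 0.2698.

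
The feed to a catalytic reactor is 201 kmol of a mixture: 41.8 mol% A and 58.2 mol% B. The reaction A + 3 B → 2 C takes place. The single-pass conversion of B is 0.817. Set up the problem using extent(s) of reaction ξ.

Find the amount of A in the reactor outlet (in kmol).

52.2 kmol

B reacted = 0.817 × 117 = 95.57 kmol; ν_B = −3, so ξ = 95.57/3 = 31.86 kmol.
Outlet amounts (n = n₀ + ν ξ):
  A: 84.02 − 1(31.86) = 52.16
  B: 117 − 3(31.86) = 21.41
  C: 0 + 2(31.86) = 63.72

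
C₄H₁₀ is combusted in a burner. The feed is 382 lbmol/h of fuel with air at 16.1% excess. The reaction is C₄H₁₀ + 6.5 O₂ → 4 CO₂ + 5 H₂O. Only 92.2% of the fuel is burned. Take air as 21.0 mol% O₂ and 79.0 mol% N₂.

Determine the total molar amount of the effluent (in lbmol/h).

Stoichiometric O₂ = 6.5 × 382 = 2483 lbmol/h; O₂ fed = 2483 × 1.161 = 2883 lbmol/h.
N₂ fed = 2883 × 79/21 = 10840 lbmol/h.
Fuel reacted = 0.922 × 382 → ξ = 352.2 lbmol/h.
Outlet (n = n₀ + ν ξ):
  C₄H₁₀: 382 − 1(352.2) = 29.8
  O₂: 2883 − 6.5(352.2) = 593.4
  N₂: 10840 (inert)
  CO₂: 0 + 4(352.2) = 1409
  H₂O: 0 + 5(352.2) = 1761
Total out = 29.8 + 593.4 + 10840 + 1409 + 1761 = 14640 lbmol/h.

14600 lbmol/h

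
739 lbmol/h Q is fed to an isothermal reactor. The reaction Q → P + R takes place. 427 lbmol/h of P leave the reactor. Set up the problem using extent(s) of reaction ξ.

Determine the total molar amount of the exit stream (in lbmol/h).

1170 lbmol/h

For P: n = n₀ + 1ξ → 427 = 0 + 1ξ, giving ξ = 427 lbmol/h.
Outlet amounts (n = n₀ + ν ξ):
  Q: 739 − 1(427) = 312
  P: 0 + 1(427) = 427
  R: 0 + 1(427) = 427
Total out = 312 + 427 + 427 = 1166 lbmol/h.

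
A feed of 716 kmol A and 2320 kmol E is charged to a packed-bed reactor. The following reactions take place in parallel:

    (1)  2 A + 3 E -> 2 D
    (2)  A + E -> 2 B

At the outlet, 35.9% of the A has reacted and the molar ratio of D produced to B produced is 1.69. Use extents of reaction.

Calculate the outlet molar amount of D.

Conversion of A: A consumed = 0.359 × 716 = 257 kmol = 2ξ₁ + 1ξ₂.
Selectivity: 2ξ₁ / (2ξ₂) = 1.69 → ξ₁ = 1.69 ξ₂.
Substitute: (2·1.69 + 1) ξ₂ = 257 → ξ₂ = 58.69 kmol, ξ₁ = 99.18 kmol.
Outlet amounts (n = n₀ + Σ ν·ξ):
  A: 716 − 2(99.18) − 1(58.69) = 459
  E: 2320 − 3(99.18) − 1(58.69) = 1964
  D: 0 + 2(99.18) = 198.4
  B: 0 + 2(58.69) = 117.4

198 kmol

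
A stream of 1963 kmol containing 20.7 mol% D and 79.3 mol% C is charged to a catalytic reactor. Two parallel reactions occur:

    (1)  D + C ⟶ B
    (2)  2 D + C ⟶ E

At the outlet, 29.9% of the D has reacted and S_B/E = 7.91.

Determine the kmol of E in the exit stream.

Conversion of D: D consumed = 0.299 × 406.3 = 121.5 kmol = 1ξ₁ + 2ξ₂.
Selectivity: 1ξ₁ / (1ξ₂) = 7.91 → ξ₁ = 7.91 ξ₂.
Substitute: (1·7.91 + 2) ξ₂ = 121.5 → ξ₂ = 12.26 kmol, ξ₁ = 96.98 kmol.
Outlet amounts (n = n₀ + Σ ν·ξ):
  D: 406.3 − 1(96.98) − 2(12.26) = 284.8
  C: 1557 − 1(96.98) − 1(12.26) = 1447
  B: 0 + 1(96.98) = 96.98
  E: 0 + 1(12.26) = 12.26

12.3 kmol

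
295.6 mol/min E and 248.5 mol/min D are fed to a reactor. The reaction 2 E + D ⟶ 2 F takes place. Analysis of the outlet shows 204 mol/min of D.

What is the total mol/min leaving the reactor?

500 mol/min

For D: n = n₀ − 1ξ → 204 = 248.5 − 1ξ, giving ξ = 44.5 mol/min.
Outlet amounts (n = n₀ + ν ξ):
  E: 295.6 − 2(44.5) = 206.6
  D: 248.5 − 1(44.5) = 204
  F: 0 + 2(44.5) = 89
Total out = 206.6 + 204 + 89 = 499.6 mol/min.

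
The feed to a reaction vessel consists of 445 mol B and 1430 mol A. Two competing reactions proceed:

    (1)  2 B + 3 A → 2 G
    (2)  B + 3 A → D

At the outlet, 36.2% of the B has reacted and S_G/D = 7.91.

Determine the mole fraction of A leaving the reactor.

0.723

Conversion of B: B consumed = 0.362 × 445 = 161.1 mol = 2ξ₁ + 1ξ₂.
Selectivity: 2ξ₁ / (1ξ₂) = 7.91 → ξ₁ = 3.955 ξ₂.
Substitute: (2·3.955 + 1) ξ₂ = 161.1 → ξ₂ = 18.08 mol, ξ₁ = 71.51 mol.
Outlet amounts (n = n₀ + Σ ν·ξ):
  B: 445 − 2(71.51) − 1(18.08) = 283.9
  A: 1430 − 3(71.51) − 3(18.08) = 1161
  G: 0 + 2(71.51) = 143
  D: 0 + 1(18.08) = 18.08
Total out = 1606 mol; y_A = 1161 / 1606 = 0.723.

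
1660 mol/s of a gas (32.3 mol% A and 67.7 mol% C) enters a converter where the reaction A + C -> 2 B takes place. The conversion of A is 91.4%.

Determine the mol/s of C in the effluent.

A reacted = 0.914 × 536.2 = 490.1 mol/s; ν_A = −1, so ξ = 490.1/1 = 490.1 mol/s.
Outlet amounts (n = n₀ + ν ξ):
  A: 536.2 − 1(490.1) = 46.11
  C: 1124 − 1(490.1) = 633.8
  B: 0 + 2(490.1) = 980.1

634 mol/s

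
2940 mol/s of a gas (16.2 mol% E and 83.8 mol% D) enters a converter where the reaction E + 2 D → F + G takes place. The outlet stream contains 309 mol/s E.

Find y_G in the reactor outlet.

For E: n = n₀ − 1ξ → 309 = 476.3 − 1ξ, giving ξ = 167.3 mol/s.
Outlet amounts (n = n₀ + ν ξ):
  E: 476.3 − 1(167.3) = 309
  D: 2464 − 2(167.3) = 2129
  F: 0 + 1(167.3) = 167.3
  G: 0 + 1(167.3) = 167.3
Total out = 2773 mol/s; y_G = 167.3 / 2773 = 0.06033.

0.0603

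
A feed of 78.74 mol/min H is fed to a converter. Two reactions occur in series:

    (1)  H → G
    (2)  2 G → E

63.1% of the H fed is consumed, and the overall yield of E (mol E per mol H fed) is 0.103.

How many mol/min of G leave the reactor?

33.5 mol/min

Conversion of H: H consumed = 1ξ₁ = 0.631 × 78.74 → ξ₁ = 49.68 mol/min.
Yield of E: 1ξ₂ / 78.74 = 0.103 → ξ₂ = 8.11 mol/min.
Outlet amounts (n = n₀ + Σ ν·ξ):
  H: 78.74 − 1(49.68) = 29.06
  G: 0 + 1(49.68) − 2(8.11) = 33.46
  E: 0 + 1(8.11) = 8.11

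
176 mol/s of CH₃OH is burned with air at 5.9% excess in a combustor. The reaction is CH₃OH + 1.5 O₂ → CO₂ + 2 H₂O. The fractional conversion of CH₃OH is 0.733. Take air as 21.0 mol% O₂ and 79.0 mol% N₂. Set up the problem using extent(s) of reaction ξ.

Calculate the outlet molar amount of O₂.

86.1 mol/s

Stoichiometric O₂ = 1.5 × 176 = 264 mol/s; O₂ fed = 264 × 1.059 = 279.6 mol/s.
N₂ fed = 279.6 × 79/21 = 1052 mol/s.
Fuel reacted = 0.733 × 176 → ξ = 129 mol/s.
Outlet (n = n₀ + ν ξ):
  CH₃OH: 176 − 1(129) = 46.99
  O₂: 279.6 − 1.5(129) = 86.06
  N₂: 1052 (inert)
  CO₂: 0 + 1(129) = 129
  H₂O: 0 + 2(129) = 258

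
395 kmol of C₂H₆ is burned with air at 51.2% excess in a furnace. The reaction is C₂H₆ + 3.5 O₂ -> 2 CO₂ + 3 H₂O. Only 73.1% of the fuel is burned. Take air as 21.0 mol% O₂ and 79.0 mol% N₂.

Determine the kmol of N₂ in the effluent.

7860 kmol

Stoichiometric O₂ = 3.5 × 395 = 1382 kmol; O₂ fed = 1382 × 1.512 = 2090 kmol.
N₂ fed = 2090 × 79/21 = 7864 kmol.
Fuel reacted = 0.731 × 395 → ξ = 288.7 kmol.
Outlet (n = n₀ + ν ξ):
  C₂H₆: 395 − 1(288.7) = 106.3
  O₂: 2090 − 3.5(288.7) = 1080
  N₂: 7864 (inert)
  CO₂: 0 + 2(288.7) = 577.5
  H₂O: 0 + 3(288.7) = 866.2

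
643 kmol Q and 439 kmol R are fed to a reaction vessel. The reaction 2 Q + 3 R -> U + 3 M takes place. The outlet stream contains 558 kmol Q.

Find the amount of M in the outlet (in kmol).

128 kmol

For Q: n = n₀ − 2ξ → 558 = 643 − 2ξ, giving ξ = 42.5 kmol.
Outlet amounts (n = n₀ + ν ξ):
  Q: 643 − 2(42.5) = 558
  R: 439 − 3(42.5) = 311.5
  U: 0 + 1(42.5) = 42.5
  M: 0 + 3(42.5) = 127.5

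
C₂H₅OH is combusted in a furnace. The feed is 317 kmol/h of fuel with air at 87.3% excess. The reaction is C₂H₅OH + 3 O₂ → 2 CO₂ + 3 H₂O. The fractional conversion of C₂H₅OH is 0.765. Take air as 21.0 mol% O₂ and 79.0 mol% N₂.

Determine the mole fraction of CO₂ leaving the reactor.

Stoichiometric O₂ = 3 × 317 = 951 kmol/h; O₂ fed = 951 × 1.873 = 1781 kmol/h.
N₂ fed = 1781 × 79/21 = 6701 kmol/h.
Fuel reacted = 0.765 × 317 → ξ = 242.5 kmol/h.
Outlet (n = n₀ + ν ξ):
  C₂H₅OH: 317 − 1(242.5) = 74.5
  O₂: 1781 − 3(242.5) = 1054
  N₂: 6701 (inert)
  CO₂: 0 + 2(242.5) = 485
  H₂O: 0 + 3(242.5) = 727.5
Total out = 9042 kmol/h; y_CO₂ = 485 / 9042 = 0.05364.

0.0536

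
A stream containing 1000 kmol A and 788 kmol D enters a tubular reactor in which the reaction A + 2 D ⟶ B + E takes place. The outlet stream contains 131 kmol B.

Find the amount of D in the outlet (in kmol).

526 kmol

For B: n = n₀ + 1ξ → 131 = 0 + 1ξ, giving ξ = 131 kmol.
Outlet amounts (n = n₀ + ν ξ):
  A: 1000 − 1(131) = 869
  D: 788 − 2(131) = 526
  B: 0 + 1(131) = 131
  E: 0 + 1(131) = 131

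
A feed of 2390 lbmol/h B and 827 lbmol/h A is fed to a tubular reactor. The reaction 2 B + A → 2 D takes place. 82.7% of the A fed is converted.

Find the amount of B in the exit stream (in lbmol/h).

1020 lbmol/h

A reacted = 0.827 × 827 = 683.9 lbmol/h; ν_A = −1, so ξ = 683.9/1 = 683.9 lbmol/h.
Outlet amounts (n = n₀ + ν ξ):
  B: 2390 − 2(683.9) = 1022
  A: 827 − 1(683.9) = 143.1
  D: 0 + 2(683.9) = 1368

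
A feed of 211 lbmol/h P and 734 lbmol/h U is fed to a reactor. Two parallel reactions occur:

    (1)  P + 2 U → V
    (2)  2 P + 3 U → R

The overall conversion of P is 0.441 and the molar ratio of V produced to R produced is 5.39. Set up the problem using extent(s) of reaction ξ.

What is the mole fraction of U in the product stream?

Conversion of P: P consumed = 0.441 × 211 = 93.05 lbmol/h = 1ξ₁ + 2ξ₂.
Selectivity: 1ξ₁ / (1ξ₂) = 5.39 → ξ₁ = 5.39 ξ₂.
Substitute: (1·5.39 + 2) ξ₂ = 93.05 → ξ₂ = 12.59 lbmol/h, ξ₁ = 67.87 lbmol/h.
Outlet amounts (n = n₀ + Σ ν·ξ):
  P: 211 − 1(67.87) − 2(12.59) = 117.9
  U: 734 − 2(67.87) − 3(12.59) = 560.5
  V: 0 + 1(67.87) = 67.87
  R: 0 + 1(12.59) = 12.59
Total out = 758.9 lbmol/h; y_U = 560.5 / 758.9 = 0.7386.

0.739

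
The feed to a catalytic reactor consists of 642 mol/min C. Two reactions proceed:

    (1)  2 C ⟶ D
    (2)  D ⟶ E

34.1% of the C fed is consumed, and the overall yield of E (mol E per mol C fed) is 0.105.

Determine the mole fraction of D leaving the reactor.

0.079

Conversion of C: C consumed = 2ξ₁ = 0.341 × 642 → ξ₁ = 109.5 mol/min.
Yield of E: 1ξ₂ / 642 = 0.105 → ξ₂ = 67.41 mol/min.
Outlet amounts (n = n₀ + Σ ν·ξ):
  C: 642 − 2(109.5) = 423.1
  D: 0 + 1(109.5) − 1(67.41) = 42.05
  E: 0 + 1(67.41) = 67.41
Total out = 532.5 mol/min; y_D = 42.05 / 532.5 = 0.07896.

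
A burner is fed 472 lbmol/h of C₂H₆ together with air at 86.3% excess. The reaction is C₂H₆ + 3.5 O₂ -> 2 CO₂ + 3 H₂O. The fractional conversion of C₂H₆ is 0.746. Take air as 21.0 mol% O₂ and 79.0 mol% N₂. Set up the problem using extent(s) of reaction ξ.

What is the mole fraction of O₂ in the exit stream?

0.121

Stoichiometric O₂ = 3.5 × 472 = 1652 lbmol/h; O₂ fed = 1652 × 1.863 = 3078 lbmol/h.
N₂ fed = 3078 × 79/21 = 11580 lbmol/h.
Fuel reacted = 0.746 × 472 → ξ = 352.1 lbmol/h.
Outlet (n = n₀ + ν ξ):
  C₂H₆: 472 − 1(352.1) = 119.9
  O₂: 3078 − 3.5(352.1) = 1845
  N₂: 11580 (inert)
  CO₂: 0 + 2(352.1) = 704.2
  H₂O: 0 + 3(352.1) = 1056
Total out = 15300 lbmol/h; y_O₂ = 1845 / 15300 = 0.1206.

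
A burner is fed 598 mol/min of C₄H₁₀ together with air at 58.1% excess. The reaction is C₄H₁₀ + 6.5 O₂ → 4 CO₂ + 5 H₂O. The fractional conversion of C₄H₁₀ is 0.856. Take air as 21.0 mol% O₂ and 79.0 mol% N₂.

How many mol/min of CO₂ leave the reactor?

Stoichiometric O₂ = 6.5 × 598 = 3887 mol/min; O₂ fed = 3887 × 1.581 = 6145 mol/min.
N₂ fed = 6145 × 79/21 = 23120 mol/min.
Fuel reacted = 0.856 × 598 → ξ = 511.9 mol/min.
Outlet (n = n₀ + ν ξ):
  C₄H₁₀: 598 − 1(511.9) = 86.11
  O₂: 6145 − 6.5(511.9) = 2818
  N₂: 23120 (inert)
  CO₂: 0 + 4(511.9) = 2048
  H₂O: 0 + 5(511.9) = 2559

2050 mol/min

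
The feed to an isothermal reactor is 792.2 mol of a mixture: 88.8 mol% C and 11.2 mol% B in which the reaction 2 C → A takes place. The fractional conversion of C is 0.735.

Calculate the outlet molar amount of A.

C reacted = 0.735 × 703.5 = 517.1 mol; ν_C = −2, so ξ = 517.1/2 = 258.5 mol.
Outlet amounts (n = n₀ + ν ξ):
  C: 703.5 − 2(258.5) = 186.4
  A: 0 + 1(258.5) = 258.5
  B: 88.73 (inert)

259 mol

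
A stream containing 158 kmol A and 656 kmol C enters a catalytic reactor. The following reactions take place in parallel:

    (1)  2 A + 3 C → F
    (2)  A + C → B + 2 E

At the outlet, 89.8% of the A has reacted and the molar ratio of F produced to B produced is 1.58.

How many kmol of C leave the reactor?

460 kmol

Conversion of A: A consumed = 0.898 × 158 = 141.9 kmol = 2ξ₁ + 1ξ₂.
Selectivity: 1ξ₁ / (1ξ₂) = 1.58 → ξ₁ = 1.58 ξ₂.
Substitute: (2·1.58 + 1) ξ₂ = 141.9 → ξ₂ = 34.11 kmol, ξ₁ = 53.89 kmol.
Outlet amounts (n = n₀ + Σ ν·ξ):
  A: 158 − 2(53.89) − 1(34.11) = 16.12
  C: 656 − 3(53.89) − 1(34.11) = 460.2
  F: 0 + 1(53.89) = 53.89
  B: 0 + 1(34.11) = 34.11
  E: 0 + 2(34.11) = 68.21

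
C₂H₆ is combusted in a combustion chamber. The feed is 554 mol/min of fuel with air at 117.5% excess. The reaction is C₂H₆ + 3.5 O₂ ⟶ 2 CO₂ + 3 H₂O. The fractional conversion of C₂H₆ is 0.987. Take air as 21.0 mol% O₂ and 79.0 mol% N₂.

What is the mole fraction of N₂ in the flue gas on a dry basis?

Stoichiometric O₂ = 3.5 × 554 = 1939 mol/min; O₂ fed = 1939 × 2.175 = 4217 mol/min.
N₂ fed = 4217 × 79/21 = 15870 mol/min.
Fuel reacted = 0.987 × 554 → ξ = 546.8 mol/min.
Outlet (n = n₀ + ν ξ):
  C₂H₆: 554 − 1(546.8) = 7.202
  O₂: 4217 − 3.5(546.8) = 2304
  N₂: 15870 (inert)
  CO₂: 0 + 2(546.8) = 1094
  H₂O: 0 + 3(546.8) = 1640
Dry total = 19270 mol/min; y_N₂ (dry) = 15870 / 19270 = 0.8233.

0.823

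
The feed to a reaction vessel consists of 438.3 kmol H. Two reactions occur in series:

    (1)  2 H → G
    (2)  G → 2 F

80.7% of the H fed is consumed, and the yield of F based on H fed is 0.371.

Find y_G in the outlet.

Conversion of H: H consumed = 2ξ₁ = 0.807 × 438.3 → ξ₁ = 176.9 kmol.
Yield of F: 2ξ₂ / 438.3 = 0.371 → ξ₂ = 81.3 kmol.
Outlet amounts (n = n₀ + Σ ν·ξ):
  H: 438.3 − 2(176.9) = 84.59
  G: 0 + 1(176.9) − 1(81.3) = 95.55
  F: 0 + 2(81.3) = 162.6
Total out = 342.8 kmol; y_G = 95.55 / 342.8 = 0.2788.

0.279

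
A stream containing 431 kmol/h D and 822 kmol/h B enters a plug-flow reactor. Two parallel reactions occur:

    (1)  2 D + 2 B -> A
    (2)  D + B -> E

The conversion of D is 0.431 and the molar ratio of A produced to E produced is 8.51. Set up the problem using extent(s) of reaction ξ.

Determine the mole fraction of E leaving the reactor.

Conversion of D: D consumed = 0.431 × 431 = 185.8 kmol/h = 2ξ₁ + 1ξ₂.
Selectivity: 1ξ₁ / (1ξ₂) = 8.51 → ξ₁ = 8.51 ξ₂.
Substitute: (2·8.51 + 1) ξ₂ = 185.8 → ξ₂ = 10.31 kmol/h, ξ₁ = 87.73 kmol/h.
Outlet amounts (n = n₀ + Σ ν·ξ):
  D: 431 − 2(87.73) − 1(10.31) = 245.2
  B: 822 − 2(87.73) − 1(10.31) = 636.2
  A: 0 + 1(87.73) = 87.73
  E: 0 + 1(10.31) = 10.31
Total out = 979.5 kmol/h; y_E = 10.31 / 979.5 = 0.01052.

0.0105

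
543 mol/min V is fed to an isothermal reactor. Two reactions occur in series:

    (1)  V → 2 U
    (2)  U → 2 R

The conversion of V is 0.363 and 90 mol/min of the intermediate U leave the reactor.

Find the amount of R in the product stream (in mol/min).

608 mol/min

Conversion of V: V consumed = 1ξ₁ = 0.363 × 543 → ξ₁ = 197.1 mol/min.
U balance: n_U = 0 + 2ξ₁ − 1ξ₂ = 90 → ξ₂ = (2·197.1 − 90)/1 = 304.2 mol/min.
Outlet amounts (n = n₀ + Σ ν·ξ):
  V: 543 − 1(197.1) = 345.9
  U: 0 + 2(197.1) − 1(304.2) = 90
  R: 0 + 2(304.2) = 608.4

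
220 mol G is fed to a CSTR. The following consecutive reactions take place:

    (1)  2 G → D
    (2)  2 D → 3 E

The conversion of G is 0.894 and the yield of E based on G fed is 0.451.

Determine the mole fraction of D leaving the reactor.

Conversion of G: G consumed = 2ξ₁ = 0.894 × 220 → ξ₁ = 98.34 mol.
Yield of E: 3ξ₂ / 220 = 0.451 → ξ₂ = 33.07 mol.
Outlet amounts (n = n₀ + Σ ν·ξ):
  G: 220 − 2(98.34) = 23.32
  D: 0 + 1(98.34) − 2(33.07) = 32.19
  E: 0 + 3(33.07) = 99.22
Total out = 154.7 mol; y_D = 32.19 / 154.7 = 0.2081.

0.208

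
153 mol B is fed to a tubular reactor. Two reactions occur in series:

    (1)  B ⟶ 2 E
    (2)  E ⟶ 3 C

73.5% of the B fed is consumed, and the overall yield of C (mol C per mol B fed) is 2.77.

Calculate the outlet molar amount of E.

Conversion of B: B consumed = 1ξ₁ = 0.735 × 153 → ξ₁ = 112.5 mol.
Yield of C: 3ξ₂ / 153 = 2.77 → ξ₂ = 141.3 mol.
Outlet amounts (n = n₀ + Σ ν·ξ):
  B: 153 − 1(112.5) = 40.55
  E: 0 + 2(112.5) − 1(141.3) = 83.64
  C: 0 + 3(141.3) = 423.8

83.6 mol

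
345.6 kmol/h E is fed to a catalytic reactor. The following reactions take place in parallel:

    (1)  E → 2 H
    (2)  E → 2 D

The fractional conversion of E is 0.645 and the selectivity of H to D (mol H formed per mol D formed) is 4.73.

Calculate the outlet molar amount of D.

77.8 kmol/h

Conversion of E: E consumed = 0.645 × 345.6 = 222.9 kmol/h = 1ξ₁ + 1ξ₂.
Selectivity: 2ξ₁ / (2ξ₂) = 4.73 → ξ₁ = 4.73 ξ₂.
Substitute: (1·4.73 + 1) ξ₂ = 222.9 → ξ₂ = 38.9 kmol/h, ξ₁ = 184 kmol/h.
Outlet amounts (n = n₀ + Σ ν·ξ):
  E: 345.6 − 1(184) − 1(38.9) = 122.7
  H: 0 + 2(184) = 368
  D: 0 + 2(38.9) = 77.81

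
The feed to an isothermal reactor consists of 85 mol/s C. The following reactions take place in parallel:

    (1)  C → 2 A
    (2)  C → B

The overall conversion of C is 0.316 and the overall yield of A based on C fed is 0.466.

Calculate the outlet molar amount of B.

Yield of A: 2ξ₁ / 85 = 0.466 → ξ₁ = 19.8 mol/s.
Conversion of C: 1ξ₁ + 1ξ₂ = 0.316 × 85 = 26.86 → ξ₂ = 7.055 mol/s.
Outlet amounts (n = n₀ + Σ ν·ξ):
  C: 85 − 1(19.8) − 1(7.055) = 58.14
  A: 0 + 2(19.8) = 39.61
  B: 0 + 1(7.055) = 7.055

7.05 mol/s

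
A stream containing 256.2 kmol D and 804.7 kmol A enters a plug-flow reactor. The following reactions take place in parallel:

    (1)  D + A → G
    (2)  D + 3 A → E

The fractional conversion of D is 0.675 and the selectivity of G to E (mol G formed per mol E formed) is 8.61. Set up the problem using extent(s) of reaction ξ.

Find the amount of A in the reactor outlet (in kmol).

596 kmol

Conversion of D: D consumed = 0.675 × 256.2 = 172.9 kmol = 1ξ₁ + 1ξ₂.
Selectivity: 1ξ₁ / (1ξ₂) = 8.61 → ξ₁ = 8.61 ξ₂.
Substitute: (1·8.61 + 1) ξ₂ = 172.9 → ξ₂ = 18 kmol, ξ₁ = 154.9 kmol.
Outlet amounts (n = n₀ + Σ ν·ξ):
  D: 256.2 − 1(154.9) − 1(18) = 83.26
  A: 804.7 − 1(154.9) − 3(18) = 595.8
  G: 0 + 1(154.9) = 154.9
  E: 0 + 1(18) = 18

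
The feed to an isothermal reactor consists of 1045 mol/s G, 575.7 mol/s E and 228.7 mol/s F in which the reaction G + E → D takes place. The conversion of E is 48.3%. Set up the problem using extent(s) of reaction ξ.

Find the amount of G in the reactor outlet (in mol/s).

E reacted = 0.483 × 575.7 = 278.1 mol/s; ν_E = −1, so ξ = 278.1/1 = 278.1 mol/s.
Outlet amounts (n = n₀ + ν ξ):
  G: 1045 − 1(278.1) = 766.9
  E: 575.7 − 1(278.1) = 297.6
  D: 0 + 1(278.1) = 278.1
  F: 228.7 (inert)

767 mol/s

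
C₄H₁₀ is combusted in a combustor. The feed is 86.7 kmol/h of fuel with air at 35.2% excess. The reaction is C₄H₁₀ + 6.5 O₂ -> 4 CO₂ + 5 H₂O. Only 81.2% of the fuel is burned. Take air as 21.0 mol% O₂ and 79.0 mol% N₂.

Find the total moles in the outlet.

Stoichiometric O₂ = 6.5 × 86.7 = 563.6 kmol/h; O₂ fed = 563.6 × 1.352 = 761.9 kmol/h.
N₂ fed = 761.9 × 79/21 = 2866 kmol/h.
Fuel reacted = 0.812 × 86.7 → ξ = 70.4 kmol/h.
Outlet (n = n₀ + ν ξ):
  C₄H₁₀: 86.7 − 1(70.4) = 16.3
  O₂: 761.9 − 6.5(70.4) = 304.3
  N₂: 2866 (inert)
  CO₂: 0 + 4(70.4) = 281.6
  H₂O: 0 + 5(70.4) = 352
Total out = 16.3 + 304.3 + 2866 + 281.6 + 352 = 3820 kmol/h.

3820 kmol/h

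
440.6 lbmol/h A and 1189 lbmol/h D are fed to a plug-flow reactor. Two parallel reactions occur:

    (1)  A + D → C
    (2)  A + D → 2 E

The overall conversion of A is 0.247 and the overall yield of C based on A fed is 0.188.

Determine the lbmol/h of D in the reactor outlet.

Yield of C: 1ξ₁ / 440.6 = 0.188 → ξ₁ = 82.83 lbmol/h.
Conversion of A: 1ξ₁ + 1ξ₂ = 0.247 × 440.6 = 108.8 → ξ₂ = 26 lbmol/h.
Outlet amounts (n = n₀ + Σ ν·ξ):
  A: 440.6 − 1(82.83) − 1(26) = 331.8
  D: 1189 − 1(82.83) − 1(26) = 1080
  C: 0 + 1(82.83) = 82.83
  E: 0 + 2(26) = 51.99

1080 lbmol/h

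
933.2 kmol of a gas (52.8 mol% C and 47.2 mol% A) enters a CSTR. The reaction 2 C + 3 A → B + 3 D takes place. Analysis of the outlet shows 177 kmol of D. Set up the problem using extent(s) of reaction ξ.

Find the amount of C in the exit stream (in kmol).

375 kmol

For D: n = n₀ + 3ξ → 177 = 0 + 3ξ, giving ξ = 59 kmol.
Outlet amounts (n = n₀ + ν ξ):
  C: 492.7 − 2(59) = 374.7
  A: 440.5 − 3(59) = 263.5
  B: 0 + 1(59) = 59
  D: 0 + 3(59) = 177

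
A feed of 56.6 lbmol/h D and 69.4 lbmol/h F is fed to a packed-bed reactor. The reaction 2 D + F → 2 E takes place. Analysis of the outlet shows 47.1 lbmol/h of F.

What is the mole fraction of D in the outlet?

For F: n = n₀ − 1ξ → 47.1 = 69.4 − 1ξ, giving ξ = 22.3 lbmol/h.
Outlet amounts (n = n₀ + ν ξ):
  D: 56.6 − 2(22.3) = 12
  F: 69.4 − 1(22.3) = 47.1
  E: 0 + 2(22.3) = 44.6
Total out = 103.7 lbmol/h; y_D = 12 / 103.7 = 0.1157.

0.116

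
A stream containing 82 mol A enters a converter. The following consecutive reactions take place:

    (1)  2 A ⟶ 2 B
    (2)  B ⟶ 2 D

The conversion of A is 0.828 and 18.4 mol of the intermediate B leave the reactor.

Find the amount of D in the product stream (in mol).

Conversion of A: A consumed = 2ξ₁ = 0.828 × 82 → ξ₁ = 33.95 mol.
B balance: n_B = 0 + 2ξ₁ − 1ξ₂ = 18.4 → ξ₂ = (2·33.95 − 18.4)/1 = 49.5 mol.
Outlet amounts (n = n₀ + Σ ν·ξ):
  A: 82 − 2(33.95) = 14.1
  B: 0 + 2(33.95) − 1(49.5) = 18.4
  D: 0 + 2(49.5) = 98.99

99 mol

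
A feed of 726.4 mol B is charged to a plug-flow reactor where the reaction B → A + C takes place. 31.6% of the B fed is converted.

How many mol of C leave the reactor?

B reacted = 0.316 × 726.4 = 229.5 mol; ν_B = −1, so ξ = 229.5/1 = 229.5 mol.
Outlet amounts (n = n₀ + ν ξ):
  B: 726.4 − 1(229.5) = 496.9
  A: 0 + 1(229.5) = 229.5
  C: 0 + 1(229.5) = 229.5

230 mol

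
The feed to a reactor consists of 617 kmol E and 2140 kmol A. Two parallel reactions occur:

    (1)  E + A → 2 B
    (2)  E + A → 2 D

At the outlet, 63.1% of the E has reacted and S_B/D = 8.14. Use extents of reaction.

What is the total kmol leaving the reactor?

2760 kmol

Conversion of E: E consumed = 0.631 × 617 = 389.3 kmol = 1ξ₁ + 1ξ₂.
Selectivity: 2ξ₁ / (2ξ₂) = 8.14 → ξ₁ = 8.14 ξ₂.
Substitute: (1·8.14 + 1) ξ₂ = 389.3 → ξ₂ = 42.6 kmol, ξ₁ = 346.7 kmol.
Outlet amounts (n = n₀ + Σ ν·ξ):
  E: 617 − 1(346.7) − 1(42.6) = 227.7
  A: 2140 − 1(346.7) − 1(42.6) = 1751
  B: 0 + 2(346.7) = 693.5
  D: 0 + 2(42.6) = 85.19
Total out = 227.7 + 1751 + 693.5 + 85.19 = 2757 kmol.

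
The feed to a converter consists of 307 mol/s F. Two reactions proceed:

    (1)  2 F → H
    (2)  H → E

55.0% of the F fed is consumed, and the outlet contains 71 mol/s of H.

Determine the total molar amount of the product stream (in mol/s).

223 mol/s

Conversion of F: F consumed = 2ξ₁ = 0.55 × 307 → ξ₁ = 84.43 mol/s.
H balance: n_H = 0 + 1ξ₁ − 1ξ₂ = 71 → ξ₂ = (1·84.43 − 71)/1 = 13.43 mol/s.
Outlet amounts (n = n₀ + Σ ν·ξ):
  F: 307 − 2(84.43) = 138.1
  H: 0 + 1(84.43) − 1(13.43) = 71
  E: 0 + 1(13.43) = 13.43
Total out = 138.1 + 71 + 13.43 = 222.6 mol/s.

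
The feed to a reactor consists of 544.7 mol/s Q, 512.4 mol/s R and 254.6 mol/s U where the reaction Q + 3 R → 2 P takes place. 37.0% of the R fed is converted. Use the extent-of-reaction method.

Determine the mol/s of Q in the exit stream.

482 mol/s

R reacted = 0.37 × 512.4 = 189.6 mol/s; ν_R = −3, so ξ = 189.6/3 = 63.2 mol/s.
Outlet amounts (n = n₀ + ν ξ):
  Q: 544.7 − 1(63.2) = 481.5
  R: 512.4 − 3(63.2) = 322.8
  P: 0 + 2(63.2) = 126.4
  U: 254.6 (inert)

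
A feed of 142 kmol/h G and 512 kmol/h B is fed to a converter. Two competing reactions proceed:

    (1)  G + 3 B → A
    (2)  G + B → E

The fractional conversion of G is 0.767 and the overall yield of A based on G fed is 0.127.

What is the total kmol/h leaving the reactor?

509 kmol/h

Yield of A: 1ξ₁ / 142 = 0.127 → ξ₁ = 18.03 kmol/h.
Conversion of G: 1ξ₁ + 1ξ₂ = 0.767 × 142 = 108.9 → ξ₂ = 90.88 kmol/h.
Outlet amounts (n = n₀ + Σ ν·ξ):
  G: 142 − 1(18.03) − 1(90.88) = 33.09
  B: 512 − 3(18.03) − 1(90.88) = 367
  A: 0 + 1(18.03) = 18.03
  E: 0 + 1(90.88) = 90.88
Total out = 33.09 + 367 + 18.03 + 90.88 = 509 kmol/h.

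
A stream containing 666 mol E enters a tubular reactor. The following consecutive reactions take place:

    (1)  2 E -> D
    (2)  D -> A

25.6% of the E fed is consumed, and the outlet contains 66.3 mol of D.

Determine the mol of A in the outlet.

18.9 mol

Conversion of E: E consumed = 2ξ₁ = 0.256 × 666 → ξ₁ = 85.25 mol.
D balance: n_D = 0 + 1ξ₁ − 1ξ₂ = 66.3 → ξ₂ = (1·85.25 − 66.3)/1 = 18.95 mol.
Outlet amounts (n = n₀ + Σ ν·ξ):
  E: 666 − 2(85.25) = 495.5
  D: 0 + 1(85.25) − 1(18.95) = 66.3
  A: 0 + 1(18.95) = 18.95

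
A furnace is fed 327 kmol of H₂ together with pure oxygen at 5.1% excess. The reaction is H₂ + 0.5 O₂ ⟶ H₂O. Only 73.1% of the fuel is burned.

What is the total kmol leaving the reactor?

Stoichiometric O₂ = 0.5 × 327 = 163.5 kmol; O₂ fed = 163.5 × 1.051 = 171.8 kmol.
Fuel reacted = 0.731 × 327 → ξ = 239 kmol.
Outlet (n = n₀ + ν ξ):
  H₂: 327 − 1(239) = 87.96
  O₂: 171.8 − 0.5(239) = 52.32
  H₂O: 0 + 1(239) = 239
Total out = 87.96 + 52.32 + 239 = 379.3 kmol.

379 kmol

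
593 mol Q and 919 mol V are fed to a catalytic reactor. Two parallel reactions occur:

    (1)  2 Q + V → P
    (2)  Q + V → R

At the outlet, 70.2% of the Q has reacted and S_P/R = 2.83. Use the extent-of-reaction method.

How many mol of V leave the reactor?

Conversion of Q: Q consumed = 0.702 × 593 = 416.3 mol = 2ξ₁ + 1ξ₂.
Selectivity: 1ξ₁ / (1ξ₂) = 2.83 → ξ₁ = 2.83 ξ₂.
Substitute: (2·2.83 + 1) ξ₂ = 416.3 → ξ₂ = 62.51 mol, ξ₁ = 176.9 mol.
Outlet amounts (n = n₀ + Σ ν·ξ):
  Q: 593 − 2(176.9) − 1(62.51) = 176.7
  V: 919 − 1(176.9) − 1(62.51) = 679.6
  P: 0 + 1(176.9) = 176.9
  R: 0 + 1(62.51) = 62.51

680 mol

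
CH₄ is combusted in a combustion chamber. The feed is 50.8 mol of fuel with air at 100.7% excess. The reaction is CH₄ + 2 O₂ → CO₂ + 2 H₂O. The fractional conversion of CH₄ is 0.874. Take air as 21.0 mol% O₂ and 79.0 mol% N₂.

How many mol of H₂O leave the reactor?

88.8 mol

Stoichiometric O₂ = 2 × 50.8 = 101.6 mol; O₂ fed = 101.6 × 2.007 = 203.9 mol.
N₂ fed = 203.9 × 79/21 = 767.1 mol.
Fuel reacted = 0.874 × 50.8 → ξ = 44.4 mol.
Outlet (n = n₀ + ν ξ):
  CH₄: 50.8 − 1(44.4) = 6.401
  O₂: 203.9 − 2(44.4) = 115.1
  N₂: 767.1 (inert)
  CO₂: 0 + 1(44.4) = 44.4
  H₂O: 0 + 2(44.4) = 88.8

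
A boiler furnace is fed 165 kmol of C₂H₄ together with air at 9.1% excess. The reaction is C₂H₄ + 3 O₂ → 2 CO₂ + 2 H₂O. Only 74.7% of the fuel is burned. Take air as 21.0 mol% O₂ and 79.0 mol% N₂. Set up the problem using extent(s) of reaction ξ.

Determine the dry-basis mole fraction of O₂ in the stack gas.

0.0684

Stoichiometric O₂ = 3 × 165 = 495 kmol; O₂ fed = 495 × 1.091 = 540 kmol.
N₂ fed = 540 × 79/21 = 2032 kmol.
Fuel reacted = 0.747 × 165 → ξ = 123.3 kmol.
Outlet (n = n₀ + ν ξ):
  C₂H₄: 165 − 1(123.3) = 41.75
  O₂: 540 − 3(123.3) = 170.3
  N₂: 2032 (inert)
  CO₂: 0 + 2(123.3) = 246.5
  H₂O: 0 + 2(123.3) = 246.5
Dry total = 2490 kmol; y_O₂ (dry) = 170.3 / 2490 = 0.06838.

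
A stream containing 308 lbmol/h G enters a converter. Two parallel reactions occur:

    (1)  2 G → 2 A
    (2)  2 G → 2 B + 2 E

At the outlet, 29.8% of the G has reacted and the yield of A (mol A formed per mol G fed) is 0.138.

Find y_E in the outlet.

0.138

Yield of A: 2ξ₁ / 308 = 0.138 → ξ₁ = 21.25 lbmol/h.
Conversion of G: 2ξ₁ + 2ξ₂ = 0.298 × 308 = 91.78 → ξ₂ = 24.64 lbmol/h.
Outlet amounts (n = n₀ + Σ ν·ξ):
  G: 308 − 2(21.25) − 2(24.64) = 216.2
  A: 0 + 2(21.25) = 42.5
  B: 0 + 2(24.64) = 49.28
  E: 0 + 2(24.64) = 49.28
Total out = 357.3 lbmol/h; y_E = 49.28 / 357.3 = 0.1379.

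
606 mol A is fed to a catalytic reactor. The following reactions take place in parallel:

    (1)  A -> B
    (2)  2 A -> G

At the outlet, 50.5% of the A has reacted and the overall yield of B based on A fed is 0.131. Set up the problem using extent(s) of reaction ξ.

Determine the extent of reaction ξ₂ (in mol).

Yield of B: 1ξ₁ / 606 = 0.131 → ξ₁ = 79.39 mol.
Conversion of A: 1ξ₁ + 2ξ₂ = 0.505 × 606 = 306 → ξ₂ = 113.3 mol.
Outlet amounts (n = n₀ + Σ ν·ξ):
  A: 606 − 1(79.39) − 2(113.3) = 300
  B: 0 + 1(79.39) = 79.39
  G: 0 + 1(113.3) = 113.3

ξ₂ = 113 mol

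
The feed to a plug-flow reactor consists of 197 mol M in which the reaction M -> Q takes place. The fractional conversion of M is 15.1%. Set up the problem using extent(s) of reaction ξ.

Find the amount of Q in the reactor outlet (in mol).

29.7 mol

M reacted = 0.151 × 197 = 29.75 mol; ν_M = −1, so ξ = 29.75/1 = 29.75 mol.
Outlet amounts (n = n₀ + ν ξ):
  M: 197 − 1(29.75) = 167.3
  Q: 0 + 1(29.75) = 29.75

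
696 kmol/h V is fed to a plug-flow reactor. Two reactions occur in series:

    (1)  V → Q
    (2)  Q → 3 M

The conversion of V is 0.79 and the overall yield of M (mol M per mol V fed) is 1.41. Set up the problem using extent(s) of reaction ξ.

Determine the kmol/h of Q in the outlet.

223 kmol/h

Conversion of V: V consumed = 1ξ₁ = 0.79 × 696 → ξ₁ = 549.8 kmol/h.
Yield of M: 3ξ₂ / 696 = 1.41 → ξ₂ = 327.1 kmol/h.
Outlet amounts (n = n₀ + Σ ν·ξ):
  V: 696 − 1(549.8) = 146.2
  Q: 0 + 1(549.8) − 1(327.1) = 222.7
  M: 0 + 3(327.1) = 981.4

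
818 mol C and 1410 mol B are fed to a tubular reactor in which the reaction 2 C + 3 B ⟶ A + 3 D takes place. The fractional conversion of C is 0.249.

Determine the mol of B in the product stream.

1100 mol

C reacted = 0.249 × 818 = 203.7 mol; ν_C = −2, so ξ = 203.7/2 = 101.8 mol.
Outlet amounts (n = n₀ + ν ξ):
  C: 818 − 2(101.8) = 614.3
  B: 1410 − 3(101.8) = 1104
  A: 0 + 1(101.8) = 101.8
  D: 0 + 3(101.8) = 305.5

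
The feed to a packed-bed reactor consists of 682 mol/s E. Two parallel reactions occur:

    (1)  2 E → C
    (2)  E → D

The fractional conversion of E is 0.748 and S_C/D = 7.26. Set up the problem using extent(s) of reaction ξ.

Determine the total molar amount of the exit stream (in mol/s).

443 mol/s

Conversion of E: E consumed = 0.748 × 682 = 510.1 mol/s = 2ξ₁ + 1ξ₂.
Selectivity: 1ξ₁ / (1ξ₂) = 7.26 → ξ₁ = 7.26 ξ₂.
Substitute: (2·7.26 + 1) ξ₂ = 510.1 → ξ₂ = 32.87 mol/s, ξ₁ = 238.6 mol/s.
Outlet amounts (n = n₀ + Σ ν·ξ):
  E: 682 − 2(238.6) − 1(32.87) = 171.9
  C: 0 + 1(238.6) = 238.6
  D: 0 + 1(32.87) = 32.87
Total out = 171.9 + 238.6 + 32.87 = 443.4 mol/s.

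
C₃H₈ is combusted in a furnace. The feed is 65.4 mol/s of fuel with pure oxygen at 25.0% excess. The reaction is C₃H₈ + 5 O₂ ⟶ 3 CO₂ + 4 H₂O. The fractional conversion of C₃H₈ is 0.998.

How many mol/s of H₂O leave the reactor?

Stoichiometric O₂ = 5 × 65.4 = 327 mol/s; O₂ fed = 327 × 1.250 = 408.8 mol/s.
Fuel reacted = 0.998 × 65.4 → ξ = 65.27 mol/s.
Outlet (n = n₀ + ν ξ):
  C₃H₈: 65.4 − 1(65.27) = 0.1308
  O₂: 408.8 − 5(65.27) = 82.4
  CO₂: 0 + 3(65.27) = 195.8
  H₂O: 0 + 4(65.27) = 261.1

261 mol/s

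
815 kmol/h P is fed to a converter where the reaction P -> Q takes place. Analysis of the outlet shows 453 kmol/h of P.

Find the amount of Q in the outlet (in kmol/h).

For P: n = n₀ − 1ξ → 453 = 815 − 1ξ, giving ξ = 362 kmol/h.
Outlet amounts (n = n₀ + ν ξ):
  P: 815 − 1(362) = 453
  Q: 0 + 1(362) = 362

362 kmol/h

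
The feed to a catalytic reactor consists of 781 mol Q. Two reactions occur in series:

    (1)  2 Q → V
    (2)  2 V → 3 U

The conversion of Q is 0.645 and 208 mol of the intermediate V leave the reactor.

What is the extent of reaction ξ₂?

ξ₂ = 21.9 mol

Conversion of Q: Q consumed = 2ξ₁ = 0.645 × 781 → ξ₁ = 251.9 mol.
V balance: n_V = 0 + 1ξ₁ − 2ξ₂ = 208 → ξ₂ = (1·251.9 − 208)/2 = 21.94 mol.
Outlet amounts (n = n₀ + Σ ν·ξ):
  Q: 781 − 2(251.9) = 277.3
  V: 0 + 1(251.9) − 2(21.94) = 208
  U: 0 + 3(21.94) = 65.81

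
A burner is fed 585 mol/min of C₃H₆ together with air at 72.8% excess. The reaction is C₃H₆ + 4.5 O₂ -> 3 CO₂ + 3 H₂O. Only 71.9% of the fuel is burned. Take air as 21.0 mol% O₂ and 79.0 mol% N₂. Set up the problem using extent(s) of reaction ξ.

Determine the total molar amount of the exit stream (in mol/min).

Stoichiometric O₂ = 4.5 × 585 = 2632 mol/min; O₂ fed = 2632 × 1.728 = 4549 mol/min.
N₂ fed = 4549 × 79/21 = 17110 mol/min.
Fuel reacted = 0.719 × 585 → ξ = 420.6 mol/min.
Outlet (n = n₀ + ν ξ):
  C₃H₆: 585 − 1(420.6) = 164.4
  O₂: 4549 − 4.5(420.6) = 2656
  N₂: 17110 (inert)
  CO₂: 0 + 3(420.6) = 1262
  H₂O: 0 + 3(420.6) = 1262
Total out = 164.4 + 2656 + 17110 + 1262 + 1262 = 22460 mol/min.

22500 mol/min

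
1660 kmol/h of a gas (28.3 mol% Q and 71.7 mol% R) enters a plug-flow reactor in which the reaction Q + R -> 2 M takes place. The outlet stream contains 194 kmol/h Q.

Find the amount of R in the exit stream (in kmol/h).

914 kmol/h

For Q: n = n₀ − 1ξ → 194 = 469.8 − 1ξ, giving ξ = 275.8 kmol/h.
Outlet amounts (n = n₀ + ν ξ):
  Q: 469.8 − 1(275.8) = 194
  R: 1190 − 1(275.8) = 914.4
  M: 0 + 2(275.8) = 551.6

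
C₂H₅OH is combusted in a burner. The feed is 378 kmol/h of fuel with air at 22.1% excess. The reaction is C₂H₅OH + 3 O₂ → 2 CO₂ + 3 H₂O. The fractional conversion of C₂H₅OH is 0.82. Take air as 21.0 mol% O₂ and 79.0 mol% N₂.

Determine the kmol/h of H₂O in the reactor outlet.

Stoichiometric O₂ = 3 × 378 = 1134 kmol/h; O₂ fed = 1134 × 1.221 = 1385 kmol/h.
N₂ fed = 1385 × 79/21 = 5209 kmol/h.
Fuel reacted = 0.82 × 378 → ξ = 310 kmol/h.
Outlet (n = n₀ + ν ξ):
  C₂H₅OH: 378 − 1(310) = 68.04
  O₂: 1385 − 3(310) = 454.7
  N₂: 5209 (inert)
  CO₂: 0 + 2(310) = 619.9
  H₂O: 0 + 3(310) = 929.9

930 kmol/h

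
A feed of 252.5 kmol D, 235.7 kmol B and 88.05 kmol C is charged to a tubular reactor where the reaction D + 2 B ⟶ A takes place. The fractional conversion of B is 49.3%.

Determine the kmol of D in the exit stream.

194 kmol

B reacted = 0.493 × 235.7 = 116.2 kmol; ν_B = −2, so ξ = 116.2/2 = 58.1 kmol.
Outlet amounts (n = n₀ + ν ξ):
  D: 252.5 − 1(58.1) = 194.4
  B: 235.7 − 2(58.1) = 119.5
  A: 0 + 1(58.1) = 58.1
  C: 88.05 (inert)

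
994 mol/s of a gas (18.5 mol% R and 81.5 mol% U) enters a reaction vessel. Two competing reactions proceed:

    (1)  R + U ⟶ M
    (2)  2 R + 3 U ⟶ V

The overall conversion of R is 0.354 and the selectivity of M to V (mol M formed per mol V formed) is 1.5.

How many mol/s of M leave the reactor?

27.9 mol/s

Conversion of R: R consumed = 0.354 × 183.9 = 65.1 mol/s = 1ξ₁ + 2ξ₂.
Selectivity: 1ξ₁ / (1ξ₂) = 1.5 → ξ₁ = 1.5 ξ₂.
Substitute: (1·1.5 + 2) ξ₂ = 65.1 → ξ₂ = 18.6 mol/s, ξ₁ = 27.9 mol/s.
Outlet amounts (n = n₀ + Σ ν·ξ):
  R: 183.9 − 1(27.9) − 2(18.6) = 118.8
  U: 810.1 − 1(27.9) − 3(18.6) = 726.4
  M: 0 + 1(27.9) = 27.9
  V: 0 + 1(18.6) = 18.6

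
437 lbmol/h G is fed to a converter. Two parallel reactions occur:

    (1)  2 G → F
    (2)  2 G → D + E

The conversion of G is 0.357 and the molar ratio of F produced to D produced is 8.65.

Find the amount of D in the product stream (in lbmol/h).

Conversion of G: G consumed = 0.357 × 437 = 156 lbmol/h = 2ξ₁ + 2ξ₂.
Selectivity: 1ξ₁ / (1ξ₂) = 8.65 → ξ₁ = 8.65 ξ₂.
Substitute: (2·8.65 + 2) ξ₂ = 156 → ξ₂ = 8.083 lbmol/h, ξ₁ = 69.92 lbmol/h.
Outlet amounts (n = n₀ + Σ ν·ξ):
  G: 437 − 2(69.92) − 2(8.083) = 281
  F: 0 + 1(69.92) = 69.92
  D: 0 + 1(8.083) = 8.083
  E: 0 + 1(8.083) = 8.083

8.08 lbmol/h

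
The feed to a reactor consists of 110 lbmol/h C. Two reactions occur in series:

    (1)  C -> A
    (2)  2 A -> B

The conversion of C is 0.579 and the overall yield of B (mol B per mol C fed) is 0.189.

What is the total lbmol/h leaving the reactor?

89.2 lbmol/h

Conversion of C: C consumed = 1ξ₁ = 0.579 × 110 → ξ₁ = 63.69 lbmol/h.
Yield of B: 1ξ₂ / 110 = 0.189 → ξ₂ = 20.79 lbmol/h.
Outlet amounts (n = n₀ + Σ ν·ξ):
  C: 110 − 1(63.69) = 46.31
  A: 0 + 1(63.69) − 2(20.79) = 22.11
  B: 0 + 1(20.79) = 20.79
Total out = 46.31 + 22.11 + 20.79 = 89.21 lbmol/h.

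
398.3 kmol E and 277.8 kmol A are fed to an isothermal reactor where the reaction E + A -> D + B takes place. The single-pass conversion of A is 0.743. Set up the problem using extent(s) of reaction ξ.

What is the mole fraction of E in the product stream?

0.284

A reacted = 0.743 × 277.8 = 206.4 kmol; ν_A = −1, so ξ = 206.4/1 = 206.4 kmol.
Outlet amounts (n = n₀ + ν ξ):
  E: 398.3 − 1(206.4) = 191.9
  A: 277.8 − 1(206.4) = 71.39
  D: 0 + 1(206.4) = 206.4
  B: 0 + 1(206.4) = 206.4
Total out = 676.1 kmol; y_E = 191.9 / 676.1 = 0.2838.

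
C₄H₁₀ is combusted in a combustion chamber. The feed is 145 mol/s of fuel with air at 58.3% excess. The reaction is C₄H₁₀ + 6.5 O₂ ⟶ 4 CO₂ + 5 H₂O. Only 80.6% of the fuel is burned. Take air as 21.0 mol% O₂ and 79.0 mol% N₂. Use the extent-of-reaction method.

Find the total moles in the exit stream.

7420 mol/s

Stoichiometric O₂ = 6.5 × 145 = 942.5 mol/s; O₂ fed = 942.5 × 1.583 = 1492 mol/s.
N₂ fed = 1492 × 79/21 = 5613 mol/s.
Fuel reacted = 0.806 × 145 → ξ = 116.9 mol/s.
Outlet (n = n₀ + ν ξ):
  C₄H₁₀: 145 − 1(116.9) = 28.13
  O₂: 1492 − 6.5(116.9) = 732.3
  N₂: 5613 (inert)
  CO₂: 0 + 4(116.9) = 467.5
  H₂O: 0 + 5(116.9) = 584.4
Total out = 28.13 + 732.3 + 5613 + 467.5 + 584.4 = 7425 mol/s.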